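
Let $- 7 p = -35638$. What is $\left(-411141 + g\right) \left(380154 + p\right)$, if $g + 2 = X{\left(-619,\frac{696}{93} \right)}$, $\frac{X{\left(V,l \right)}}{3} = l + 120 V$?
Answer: $- \frac{52997958180332}{217} \approx -2.4423 \cdot 10^{11}$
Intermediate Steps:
$p = \frac{35638}{7}$ ($p = \left(- \frac{1}{7}\right) \left(-35638\right) = \frac{35638}{7} \approx 5091.1$)
$X{\left(V,l \right)} = 3 l + 360 V$ ($X{\left(V,l \right)} = 3 \left(l + 120 V\right) = 3 l + 360 V$)
$g = - \frac{6907406}{31}$ ($g = -2 + \left(3 \cdot \frac{696}{93} + 360 \left(-619\right)\right) = -2 - \left(222840 - 3 \cdot 696 \cdot \frac{1}{93}\right) = -2 + \left(3 \cdot \frac{232}{31} - 222840\right) = -2 + \left(\frac{696}{31} - 222840\right) = -2 - \frac{6907344}{31} = - \frac{6907406}{31} \approx -2.2282 \cdot 10^{5}$)
$\left(-411141 + g\right) \left(380154 + p\right) = \left(-411141 - \frac{6907406}{31}\right) \left(380154 + \frac{35638}{7}\right) = \left(- \frac{19652777}{31}\right) \frac{2696716}{7} = - \frac{52997958180332}{217}$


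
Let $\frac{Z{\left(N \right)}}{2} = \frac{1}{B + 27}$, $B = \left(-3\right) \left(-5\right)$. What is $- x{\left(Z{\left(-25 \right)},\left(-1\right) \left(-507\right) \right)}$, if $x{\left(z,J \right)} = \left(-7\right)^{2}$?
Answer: $-49$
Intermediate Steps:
$B = 15$
$Z{\left(N \right)} = \frac{1}{21}$ ($Z{\left(N \right)} = \frac{2}{15 + 27} = \frac{2}{42} = 2 \cdot \frac{1}{42} = \frac{1}{21}$)
$x{\left(z,J \right)} = 49$
$- x{\left(Z{\left(-25 \right)},\left(-1\right) \left(-507\right) \right)} = \left(-1\right) 49 = -49$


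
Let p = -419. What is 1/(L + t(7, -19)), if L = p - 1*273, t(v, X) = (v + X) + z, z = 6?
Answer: -1/698 ≈ -0.0014327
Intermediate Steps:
t(v, X) = 6 + X + v (t(v, X) = (v + X) + 6 = (X + v) + 6 = 6 + X + v)
L = -692 (L = -419 - 1*273 = -419 - 273 = -692)
1/(L + t(7, -19)) = 1/(-692 + (6 - 19 + 7)) = 1/(-692 - 6) = 1/(-698) = -1/698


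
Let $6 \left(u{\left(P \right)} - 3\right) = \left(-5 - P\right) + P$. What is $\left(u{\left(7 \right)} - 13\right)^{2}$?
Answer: $\frac{4225}{36} \approx 117.36$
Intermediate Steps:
$u{\left(P \right)} = \frac{13}{6}$ ($u{\left(P \right)} = 3 + \frac{\left(-5 - P\right) + P}{6} = 3 + \frac{1}{6} \left(-5\right) = 3 - \frac{5}{6} = \frac{13}{6}$)
$\left(u{\left(7 \right)} - 13\right)^{2} = \left(\frac{13}{6} - 13\right)^{2} = \left(- \frac{65}{6}\right)^{2} = \frac{4225}{36}$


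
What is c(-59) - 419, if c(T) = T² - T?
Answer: 3121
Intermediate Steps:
c(-59) - 419 = -59*(-1 - 59) - 419 = -59*(-60) - 419 = 3540 - 419 = 3121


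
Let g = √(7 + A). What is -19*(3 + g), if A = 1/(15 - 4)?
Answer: -57 - 19*√858/11 ≈ -107.59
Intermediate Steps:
A = 1/11 ≈ 0.090909
g = √858/11 (g = √(7 + 1/11) = √(78/11) = √858/11 ≈ 2.6629)
-19*(3 + g) = -19*(3 + √858/11) = -57 - 19*√858/11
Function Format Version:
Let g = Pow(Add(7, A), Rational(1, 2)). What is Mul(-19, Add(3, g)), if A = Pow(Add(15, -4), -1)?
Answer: Add(-57, Mul(Rational(-19, 11), Pow(858, Rational(1, 2)))) ≈ -107.59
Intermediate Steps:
A = Rational(1, 11) (A = Pow(11, -1) = Rational(1, 11) ≈ 0.090909)
g = Mul(Rational(1, 11), Pow(858, Rational(1, 2))) (g = Pow(Add(7, Rational(1, 11)), Rational(1, 2)) = Pow(Rational(78, 11), Rational(1, 2)) = Mul(Rational(1, 11), Pow(858, Rational(1, 2))) ≈ 2.6629)
Mul(-19, Add(3, g)) = Mul(-19, Add(3, Mul(Rational(1, 11), Pow(858, Rational(1, 2))))) = Add(-57, Mul(Rational(-19, 11), Pow(858, Rational(1, 2))))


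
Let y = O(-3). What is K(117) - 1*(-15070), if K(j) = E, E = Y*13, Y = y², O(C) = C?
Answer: 15187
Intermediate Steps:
y = -3
Y = 9 (Y = (-3)² = 9)
E = 117 (E = 9*13 = 117)
K(j) = 117
K(117) - 1*(-15070) = 117 - 1*(-15070) = 117 + 15070 = 15187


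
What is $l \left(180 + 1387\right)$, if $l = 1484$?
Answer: $2325428$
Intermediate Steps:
$l \left(180 + 1387\right) = 1484 \left(180 + 1387\right) = 1484 \cdot 1567 = 2325428$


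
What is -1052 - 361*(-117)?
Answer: 41185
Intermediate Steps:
-1052 - 361*(-117) = -1052 + 42237 = 41185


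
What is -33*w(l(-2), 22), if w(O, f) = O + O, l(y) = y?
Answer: 132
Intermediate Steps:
w(O, f) = 2*O
-33*w(l(-2), 22) = -66*(-2) = -33*(-4) = 132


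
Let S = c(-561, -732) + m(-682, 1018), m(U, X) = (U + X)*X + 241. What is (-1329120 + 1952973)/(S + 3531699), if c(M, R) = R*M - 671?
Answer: 623853/4283969 ≈ 0.14563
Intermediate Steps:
c(M, R) = -671 + M*R (c(M, R) = M*R - 671 = -671 + M*R)
m(U, X) = 241 + X*(U + X) (m(U, X) = X*(U + X) + 241 = 241 + X*(U + X))
S = 752270 (S = (-671 - 561*(-732)) + (241 + 1018² - 682*1018) = (-671 + 410652) + (241 + 1036324 - 694276) = 409981 + 342289 = 752270)
(-1329120 + 1952973)/(S + 3531699) = (-1329120 + 1952973)/(752270 + 3531699) = 623853/4283969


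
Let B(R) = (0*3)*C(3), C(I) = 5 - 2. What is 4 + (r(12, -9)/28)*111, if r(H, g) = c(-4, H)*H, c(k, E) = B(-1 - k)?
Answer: 4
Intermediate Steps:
C(I) = 3
B(R) = 0 (B(R) = (0*3)*3 = 0*3 = 0)
c(k, E) = 0
r(H, g) = 0 (r(H, g) = 0*H = 0)
4 + (r(12, -9)/28)*111 = 4 + (0/28)*111 = 4 + (0*(1/28))*111 = 4 + 0*111 = 4 + 0 = 4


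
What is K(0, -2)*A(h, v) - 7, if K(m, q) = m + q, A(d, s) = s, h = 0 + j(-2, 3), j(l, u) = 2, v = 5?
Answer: -17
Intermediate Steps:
h = 2 (h = 0 + 2 = 2)
K(0, -2)*A(h, v) - 7 = (0 - 2)*5 - 7 = -2*5 - 7 = -10 - 7 = -17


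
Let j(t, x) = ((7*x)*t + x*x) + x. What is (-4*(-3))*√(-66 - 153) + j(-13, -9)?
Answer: 891 + 12*I*√219 ≈ 891.0 + 177.58*I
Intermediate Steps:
j(t, x) = x + x² + 7*t*x (j(t, x) = (7*t*x + x²) + x = (x² + 7*t*x) + x = x + x² + 7*t*x)
(-4*(-3))*√(-66 - 153) + j(-13, -9) = (-4*(-3))*√(-66 - 153) - 9*(1 - 9 + 7*(-13)) = 12*√(-219) - 9*(1 - 9 - 91) = 12*(I*√219) - 9*(-99) = 12*I*√219 + 891 = 891 + 12*I*√219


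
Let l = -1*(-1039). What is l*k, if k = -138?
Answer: -143382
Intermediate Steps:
l = 1039
l*k = 1039*(-138) = -143382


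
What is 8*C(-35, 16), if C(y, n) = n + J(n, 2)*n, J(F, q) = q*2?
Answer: 640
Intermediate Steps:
J(F, q) = 2*q
C(y, n) = 5*n (C(y, n) = n + (2*2)*n = n + 4*n = 5*n)
8*C(-35, 16) = 8*(5*16) = 8*80 = 640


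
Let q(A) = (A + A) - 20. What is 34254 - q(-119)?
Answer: 34512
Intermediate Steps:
q(A) = -20 + 2*A (q(A) = 2*A - 20 = -20 + 2*A)
34254 - q(-119) = 34254 - (-20 + 2*(-119)) = 34254 - (-20 - 238) = 34254 - 1*(-258) = 34254 + 258 = 34512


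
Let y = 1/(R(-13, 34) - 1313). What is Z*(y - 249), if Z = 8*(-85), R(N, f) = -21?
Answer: 112936780/667 ≈ 1.6932e+5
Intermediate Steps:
Z = -680
y = -1/1334 (y = 1/(-21 - 1313) = 1/(-1334) = -1/1334 ≈ -0.00074963)
Z*(y - 249) = -680*(-1/1334 - 249) = -680*(-332167/1334) = 112936780/667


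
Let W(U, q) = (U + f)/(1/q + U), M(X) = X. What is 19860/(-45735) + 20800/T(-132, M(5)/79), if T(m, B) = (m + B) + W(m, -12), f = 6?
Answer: -7962750061268/50006670343 ≈ -159.23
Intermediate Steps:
W(U, q) = (6 + U)/(U + 1/q) (W(U, q) = (U + 6)/(1/q + U) = (6 + U)/(U + 1/q))
T(m, B) = B + m - 12*(6 + m)/(1 - 12*m) (T(m, B) = (m + B) - 12*(6 + m)/(1 + m*(-12)) = (B + m) - 12*(6 + m)/(1 - 12*m) = B + m - 12*(6 + m)/(1 - 12*m))
19860/(-45735) + 20800/T(-132, M(5)/79) = 19860/(-45735) + 20800/(((-72 - 12*(-132) + (1 - 12*(-132))*(5/79 - 132))/(1 - 12*(-132)))) = 19860*(-1/45735) + 20800/(((-72 + 1584 + (1 + 1584)*(5*(1/79) - 132))/(1 + 1584))) = -1324/3049 + 20800/(((-72 + 1584 + 1585*(5/79 - 132))/1585)) = -1324/3049 + 20800/(((-72 + 1584 + 1585*(-10423/79))/1585)) = -1324/3049 + 20800/(((-72 + 1584 - 16520455/79)/1585)) = -1324/3049 + 20800/(((1/1585)*(-16401007/79))) = -1324/3049 + 20800/(-16401007/125215) = -1324/3049 + 20800*(-125215/16401007) = -1324/3049 - 2604472000/16401007 = -7962750061268/50006670343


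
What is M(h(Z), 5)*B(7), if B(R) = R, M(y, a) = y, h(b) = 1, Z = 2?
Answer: 7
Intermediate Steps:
M(h(Z), 5)*B(7) = 1*7 = 7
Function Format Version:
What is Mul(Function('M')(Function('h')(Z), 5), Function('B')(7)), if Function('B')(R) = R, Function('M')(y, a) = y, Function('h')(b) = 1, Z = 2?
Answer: 7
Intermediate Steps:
Mul(Function('M')(Function('h')(Z), 5), Function('B')(7)) = Mul(1, 7) = 7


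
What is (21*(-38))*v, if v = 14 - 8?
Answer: -4788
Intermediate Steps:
v = 6
(21*(-38))*v = (21*(-38))*6 = -798*6 = -4788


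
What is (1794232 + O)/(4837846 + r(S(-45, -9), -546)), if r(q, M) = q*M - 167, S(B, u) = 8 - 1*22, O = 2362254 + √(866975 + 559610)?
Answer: 4156486/4845323 + √1426585/4845323 ≈ 0.85808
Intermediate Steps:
O = 2362254 + √1426585 ≈ 2.3634e+6
S(B, u) = -14 (S(B, u) = 8 - 22 = -14)
r(q, M) = -167 + M*q (r(q, M) = M*q - 167 = -167 + M*q)
(1794232 + O)/(4837846 + r(S(-45, -9), -546)) = (1794232 + (2362254 + √1426585))/(4837846 + (-167 - 546*(-14))) = (4156486 + √1426585)/(4837846 + (-167 + 7644)) = (4156486 + √1426585)/(4837846 + 7477) = (4156486 + √1426585)/4845323 = (4156486 + √1426585)*(1/4845323) = 4156486/4845323 + √1426585/4845323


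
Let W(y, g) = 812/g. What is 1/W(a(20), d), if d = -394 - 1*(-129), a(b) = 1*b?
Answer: -265/812 ≈ -0.32635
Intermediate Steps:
a(b) = b
d = -265 (d = -394 + 129 = -265)
1/W(a(20), d) = 1/(812/(-265)) = 1/(812*(-1/265)) = 1/(-812/265) = -265/812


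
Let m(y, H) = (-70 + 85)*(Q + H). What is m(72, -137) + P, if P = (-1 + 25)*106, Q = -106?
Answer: -1101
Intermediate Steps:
m(y, H) = -1590 + 15*H (m(y, H) = (-70 + 85)*(-106 + H) = 15*(-106 + H) = -1590 + 15*H)
P = 2544 (P = 24*106 = 2544)
m(72, -137) + P = (-1590 + 15*(-137)) + 2544 = (-1590 - 2055) + 2544 = -3645 + 2544 = -1101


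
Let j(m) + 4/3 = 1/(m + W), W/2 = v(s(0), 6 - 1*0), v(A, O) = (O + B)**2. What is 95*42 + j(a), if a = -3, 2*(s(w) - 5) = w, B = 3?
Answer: 634199/159 ≈ 3988.7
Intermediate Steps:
s(w) = 5 + w/2
v(A, O) = (3 + O)**2 (v(A, O) = (O + 3)**2 = (3 + O)**2)
W = 162 (W = 2*(3 + (6 - 1*0))**2 = 2*(3 + (6 + 0))**2 = 2*(3 + 6)**2 = 2*9**2 = 2*81 = 162)
j(m) = -4/3 + 1/(162 + m) (j(m) = -4/3 + 1/(m + 162) = -4/3 + 1/(162 + m))
95*42 + j(a) = 95*42 + (-645 - 4*(-3))/(3*(162 - 3)) = 3990 + (1/3)*(-645 + 12)/159 = 3990 + (1/3)*(1/159)*(-633) = 3990 - 211/159 = 634199/159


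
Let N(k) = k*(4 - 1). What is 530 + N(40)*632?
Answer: 76370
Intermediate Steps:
N(k) = 3*k (N(k) = k*3 = 3*k)
530 + N(40)*632 = 530 + (3*40)*632 = 530 + 120*632 = 530 + 75840 = 76370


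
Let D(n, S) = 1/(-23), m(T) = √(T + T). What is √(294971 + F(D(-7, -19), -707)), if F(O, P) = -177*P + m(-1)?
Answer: √(420110 + I*√2) ≈ 648.16 + 0.001*I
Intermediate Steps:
m(T) = √2*√T (m(T) = √(2*T) = √2*√T)
D(n, S) = -1/23
F(O, P) = -177*P + I*√2 (F(O, P) = -177*P + √2*√(-1) = -177*P + √2*I = -177*P + I*√2)
√(294971 + F(D(-7, -19), -707)) = √(294971 + (-177*(-707) + I*√2)) = √(294971 + (125139 + I*√2)) = √(420110 + I*√2)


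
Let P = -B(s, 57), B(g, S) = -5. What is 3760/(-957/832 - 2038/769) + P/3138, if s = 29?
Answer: -7549005657295/7630200762 ≈ -989.36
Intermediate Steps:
P = 5 (P = -1*(-5) = 5)
3760/(-957/832 - 2038/769) + P/3138 = 3760/(-957/832 - 2038/769) + 5/3138 = 3760/(-2431549/639808) + 5/3138 = 3760*(-639808/2431549) + 5/3138 = -2405678080/2431549 + 5/3138 = -7549005657295/7630200762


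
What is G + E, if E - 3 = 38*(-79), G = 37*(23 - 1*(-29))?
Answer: -1075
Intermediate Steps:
G = 1924 (G = 37*(23 + 29) = 37*52 = 1924)
E = -2999 (E = 3 + 38*(-79) = 3 - 3002 = -2999)
G + E = 1924 - 2999 = -1075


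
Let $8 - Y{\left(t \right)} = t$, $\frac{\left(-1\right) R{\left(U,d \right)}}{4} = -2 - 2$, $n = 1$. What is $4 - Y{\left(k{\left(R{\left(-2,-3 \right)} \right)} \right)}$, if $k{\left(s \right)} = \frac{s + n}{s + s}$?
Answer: $- \frac{111}{32} \approx -3.4688$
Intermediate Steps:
$R{\left(U,d \right)} = 16$ ($R{\left(U,d \right)} = - 4 \left(-2 - 2\right) = \left(-4\right) \left(-4\right) = 16$)
$k{\left(s \right)} = \frac{1 + s}{2 s}$ ($k{\left(s \right)} = \frac{s + 1}{s + s} = \frac{1 + s}{2 s}$)
$Y{\left(t \right)} = 8 - t$
$4 - Y{\left(k{\left(R{\left(-2,-3 \right)} \right)} \right)} = 4 - \left(8 - \frac{1 + 16}{2 \cdot 16}\right) = 4 - \left(8 - \frac{1}{2} \cdot \frac{1}{16} \cdot 17\right) = 4 - \left(8 - \frac{17}{32}\right) = 4 - \frac{239}{32} = - \frac{111}{32}$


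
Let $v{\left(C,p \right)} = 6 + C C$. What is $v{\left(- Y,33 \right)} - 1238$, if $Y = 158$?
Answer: $23732$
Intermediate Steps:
$v{\left(C,p \right)} = 6 + C^{2}$
$v{\left(- Y,33 \right)} - 1238 = \left(6 + \left(\left(-1\right) 158\right)^{2}\right) - 1238 = \left(6 + \left(-158\right)^{2}\right) - 1238 = \left(6 + 24964\right) - 1238 = 24970 - 1238 = 23732$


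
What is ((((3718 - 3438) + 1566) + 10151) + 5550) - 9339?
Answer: 8208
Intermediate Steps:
((((3718 - 3438) + 1566) + 10151) + 5550) - 9339 = (((280 + 1566) + 10151) + 5550) - 9339 = ((1846 + 10151) + 5550) - 9339 = (11997 + 5550) - 9339 = 17547 - 9339 = 8208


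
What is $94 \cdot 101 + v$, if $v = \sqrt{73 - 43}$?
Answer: $9494 + \sqrt{30} \approx 9499.5$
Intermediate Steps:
$v = \sqrt{30} \approx 5.4772$
$94 \cdot 101 + v = 94 \cdot 101 + \sqrt{30} = 9494 + \sqrt{30}$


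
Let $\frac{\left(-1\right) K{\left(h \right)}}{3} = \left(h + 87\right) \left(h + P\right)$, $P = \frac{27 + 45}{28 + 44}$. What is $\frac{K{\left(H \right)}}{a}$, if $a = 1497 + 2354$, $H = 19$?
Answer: $- \frac{6360}{3851} \approx -1.6515$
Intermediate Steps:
$a = 3851$
$P = 1$ ($P = \frac{72}{72} = 72 \cdot \frac{1}{72} = 1$)
$K{\left(h \right)} = - 3 \left(1 + h\right) \left(87 + h\right)$ ($K{\left(h \right)} = - 3 \left(h + 87\right) \left(h + 1\right) = - 3 \left(87 + h\right) \left(1 + h\right) = - 3 \left(1 + h\right) \left(87 + h\right)$)
$\frac{K{\left(H \right)}}{a} = \frac{-261 - 5016 - 3 \cdot 19^{2}}{3851} = \left(-261 - 5016 - 1083\right) \frac{1}{3851} = \left(-6360\right) \frac{1}{3851} = - \frac{6360}{3851}$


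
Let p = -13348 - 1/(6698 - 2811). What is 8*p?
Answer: -415069416/3887 ≈ -1.0678e+5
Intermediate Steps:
p = -51883677/3887 (p = -13348 - 1/3887 = -51883677/3887 ≈ -13348.)
8*p = 8*(-51883677/3887) = -415069416/3887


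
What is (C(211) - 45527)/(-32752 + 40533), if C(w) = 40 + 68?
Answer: -45419/7781 ≈ -5.8372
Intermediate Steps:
C(w) = 108
(C(211) - 45527)/(-32752 + 40533) = (108 - 45527)/(-32752 + 40533) = -45419/7781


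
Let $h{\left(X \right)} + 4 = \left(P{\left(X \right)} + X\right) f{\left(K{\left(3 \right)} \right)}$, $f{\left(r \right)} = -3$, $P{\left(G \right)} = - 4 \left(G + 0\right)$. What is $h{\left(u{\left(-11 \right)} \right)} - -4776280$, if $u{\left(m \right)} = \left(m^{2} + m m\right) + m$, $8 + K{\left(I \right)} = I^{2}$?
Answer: $4778355$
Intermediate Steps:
$P{\left(G \right)} = - 4 G$
$K{\left(I \right)} = -8 + I^{2}$
$u{\left(m \right)} = m + 2 m^{2}$ ($u{\left(m \right)} = \left(m^{2} + m^{2}\right) + m = 2 m^{2} + m = m + 2 m^{2}$)
$h{\left(X \right)} = -4 + 9 X$ ($h{\left(X \right)} = -4 + \left(- 4 X + X\right) \left(-3\right) = -4 + - 3 X \left(-3\right) = -4 + 9 X$)
$h{\left(u{\left(-11 \right)} \right)} - -4776280 = \left(-4 + 9 \left(- 11 \left(1 + 2 \left(-11\right)\right)\right)\right) - -4776280 = \left(-4 + 9 \left(- 11 \left(1 - 22\right)\right)\right) + 4776280 = \left(-4 + 9 \left(\left(-11\right) \left(-21\right)\right)\right) + 4776280 = \left(-4 + 9 \cdot 231\right) + 4776280 = \left(-4 + 2079\right) + 4776280 = 2075 + 4776280 = 4778355$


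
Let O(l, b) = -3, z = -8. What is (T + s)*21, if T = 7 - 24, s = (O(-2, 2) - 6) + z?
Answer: -714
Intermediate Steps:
s = -17 (s = (-3 - 6) - 8 = -9 - 8 = -17)
T = -17
(T + s)*21 = (-17 - 17)*21 = -34*21 = -714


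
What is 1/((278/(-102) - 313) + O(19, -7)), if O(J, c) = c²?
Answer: -51/13603 ≈ -0.0037492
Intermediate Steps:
1/((278/(-102) - 313) + O(19, -7)) = 1/((278/(-102) - 313) + (-7)²) = 1/((278*(-1/102) - 313) + 49) = 1/((-139/51 - 313) + 49) = 1/(-16102/51 + 49) = 1/(-13603/51) = -51/13603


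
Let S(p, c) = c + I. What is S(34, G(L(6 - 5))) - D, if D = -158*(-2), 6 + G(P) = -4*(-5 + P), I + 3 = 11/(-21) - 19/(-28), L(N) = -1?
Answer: -25271/84 ≈ -300.85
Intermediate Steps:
I = -239/84 (I = -3 + (11/(-21) - 19/(-28)) = -3 + (11*(-1/21) - 19*(-1/28)) = -3 + (-11/21 + 19/28) = -3 + 13/84 = -239/84 ≈ -2.8452)
G(P) = 14 - 4*P (G(P) = -6 - 4*(-5 + P) = -6 + (20 - 4*P) = 14 - 4*P)
D = 316
S(p, c) = -239/84 + c (S(p, c) = c - 239/84 = -239/84 + c)
S(34, G(L(6 - 5))) - D = (-239/84 + (14 - 4*(-1))) - 1*316 = (-239/84 + (14 + 4)) - 316 = (-239/84 + 18) - 316 = 1273/84 - 316 = -25271/84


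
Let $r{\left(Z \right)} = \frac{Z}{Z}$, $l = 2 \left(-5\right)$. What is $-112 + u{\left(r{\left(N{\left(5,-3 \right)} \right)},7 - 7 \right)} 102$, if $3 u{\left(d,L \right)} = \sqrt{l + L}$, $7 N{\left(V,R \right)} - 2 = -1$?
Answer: $-112 + 34 i \sqrt{10} \approx -112.0 + 107.52 i$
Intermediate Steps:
$l = -10$
$N{\left(V,R \right)} = \frac{1}{7}$ ($N{\left(V,R \right)} = \frac{2}{7} + \frac{1}{7} \left(-1\right) = \frac{2}{7} - \frac{1}{7} = \frac{1}{7}$)
$r{\left(Z \right)} = 1$
$u{\left(d,L \right)} = \frac{\sqrt{-10 + L}}{3}$
$-112 + u{\left(r{\left(N{\left(5,-3 \right)} \right)},7 - 7 \right)} 102 = -112 + \frac{\sqrt{-10 + \left(7 - 7\right)}}{3} \cdot 102 = -112 + \frac{\sqrt{-10 + 0}}{3} \cdot 102 = -112 + \frac{\sqrt{-10}}{3} \cdot 102 = -112 + \frac{i \sqrt{10}}{3} \cdot 102 = -112 + 34 i \sqrt{10}$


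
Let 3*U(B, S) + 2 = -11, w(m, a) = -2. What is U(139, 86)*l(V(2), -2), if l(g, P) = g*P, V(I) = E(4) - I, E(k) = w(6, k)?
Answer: -104/3 ≈ -34.667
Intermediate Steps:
U(B, S) = -13/3 (U(B, S) = -⅔ + (⅓)*(-11) = -⅔ - 11/3 = -13/3)
E(k) = -2
V(I) = -2 - I
l(g, P) = P*g
U(139, 86)*l(V(2), -2) = -(-26)*(-2 - 1*2)/3 = -(-26)*(-2 - 2)/3 = -(-26)*(-4)/3 = -13/3*8 = -104/3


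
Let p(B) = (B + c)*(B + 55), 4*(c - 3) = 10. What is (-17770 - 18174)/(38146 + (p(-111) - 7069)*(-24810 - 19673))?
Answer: -35944/51682909 ≈ -0.00069547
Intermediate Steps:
c = 11/2 (c = 3 + (¼)*10 = 3 + 5/2 = 11/2 ≈ 5.5000)
p(B) = (55 + B)*(11/2 + B) (p(B) = (B + 11/2)*(B + 55) = (11/2 + B)*(55 + B) = (55 + B)*(11/2 + B))
(-17770 - 18174)/(38146 + (p(-111) - 7069)*(-24810 - 19673)) = (-17770 - 18174)/(38146 + ((605/2 + (-111)² + (121/2)*(-111)) - 7069)*(-24810 - 19673)) = -35944/(38146 + ((605/2 + 12321 - 13431/2) - 7069)*(-44483)) = -35944/(38146 + (5908 - 7069)*(-44483)) = -35944/(38146 - 1161*(-44483)) = -35944/(38146 + 51644763) = -35944/51682909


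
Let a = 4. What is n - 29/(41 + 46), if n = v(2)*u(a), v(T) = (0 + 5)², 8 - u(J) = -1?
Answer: 674/3 ≈ 224.67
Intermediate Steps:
u(J) = 9 (u(J) = 8 - 1*(-1) = 8 + 1 = 9)
v(T) = 25 (v(T) = 5² = 25)
n = 225 (n = 25*9 = 225)
n - 29/(41 + 46) = 225 - 29/(41 + 46) = 225 - 29/87 = 225 - 29*1/87 = 225 - ⅓ = 674/3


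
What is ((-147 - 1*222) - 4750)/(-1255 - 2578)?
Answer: 5119/3833 ≈ 1.3355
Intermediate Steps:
((-147 - 1*222) - 4750)/(-1255 - 2578) = ((-147 - 222) - 4750)/(-3833) = (-369 - 4750)*(-1/3833) = -5119*(-1/3833) = 5119/3833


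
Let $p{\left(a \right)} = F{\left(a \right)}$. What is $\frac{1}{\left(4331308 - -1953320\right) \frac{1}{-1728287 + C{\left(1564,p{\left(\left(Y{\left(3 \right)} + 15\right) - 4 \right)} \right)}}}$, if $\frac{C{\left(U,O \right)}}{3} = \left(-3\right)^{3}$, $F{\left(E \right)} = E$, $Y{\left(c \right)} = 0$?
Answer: $- \frac{432092}{1571157} \approx -0.27502$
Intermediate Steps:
$p{\left(a \right)} = a$
$C{\left(U,O \right)} = -81$ ($C{\left(U,O \right)} = 3 \left(-3\right)^{3} = 3 \left(-27\right) = -81$)
$\frac{1}{\left(4331308 - -1953320\right) \frac{1}{-1728287 + C{\left(1564,p{\left(\left(Y{\left(3 \right)} + 15\right) - 4 \right)} \right)}}} = \frac{1}{\left(4331308 - -1953320\right) \frac{1}{-1728287 - 81}} = \frac{1}{\left(4331308 + 1953320\right) \frac{1}{-1728368}} = \frac{1}{6284628 \left(- \frac{1}{1728368}\right)} = \frac{1}{- \frac{1571157}{432092}} = - \frac{432092}{1571157}$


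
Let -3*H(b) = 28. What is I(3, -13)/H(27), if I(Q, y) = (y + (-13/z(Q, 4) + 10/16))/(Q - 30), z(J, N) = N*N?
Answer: -211/4032 ≈ -0.052331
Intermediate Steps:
z(J, N) = N²
H(b) = -28/3 (H(b) = -⅓*28 = -28/3)
I(Q, y) = (-3/16 + y)/(-30 + Q) (I(Q, y) = (y + (-13/(4²) + 10/16))/(Q - 30) = (y + (-13/16 + 10*(1/16)))/(-30 + Q) = (y + (-13*1/16 + 5/8))/(-30 + Q) = (y + (-13/16 + 5/8))/(-30 + Q) = (y - 3/16)/(-30 + Q) = (-3/16 + y)/(-30 + Q))
I(3, -13)/H(27) = ((-3/16 - 13)/(-30 + 3))/(-28/3) = (-211/16/(-27))*(-3/28) = -1/27*(-211/16)*(-3/28) = (211/432)*(-3/28) = -211/4032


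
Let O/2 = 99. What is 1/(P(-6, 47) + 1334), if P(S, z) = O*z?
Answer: 1/10640 ≈ 9.3985e-5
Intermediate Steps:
O = 198 (O = 2*99 = 198)
P(S, z) = 198*z
1/(P(-6, 47) + 1334) = 1/(198*47 + 1334) = 1/(9306 + 1334) = 1/10640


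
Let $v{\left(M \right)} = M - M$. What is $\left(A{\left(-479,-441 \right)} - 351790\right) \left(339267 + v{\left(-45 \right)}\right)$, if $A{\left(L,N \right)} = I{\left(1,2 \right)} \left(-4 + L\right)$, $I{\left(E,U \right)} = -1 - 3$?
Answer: $-118695274086$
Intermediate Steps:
$I{\left(E,U \right)} = -4$ ($I{\left(E,U \right)} = -1 - 3 = -4$)
$A{\left(L,N \right)} = 16 - 4 L$ ($A{\left(L,N \right)} = - 4 \left(-4 + L\right) = 16 - 4 L$)
$v{\left(M \right)} = 0$
$\left(A{\left(-479,-441 \right)} - 351790\right) \left(339267 + v{\left(-45 \right)}\right) = \left(\left(16 - -1916\right) - 351790\right) \left(339267 + 0\right) = \left(\left(16 + 1916\right) - 351790\right) 339267 = \left(1932 - 351790\right) 339267 = \left(-349858\right) 339267 = -118695274086$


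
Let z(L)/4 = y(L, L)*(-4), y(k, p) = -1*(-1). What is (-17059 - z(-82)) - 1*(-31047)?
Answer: 14004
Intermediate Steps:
y(k, p) = 1
z(L) = -16 (z(L) = 4*(1*(-4)) = 4*(-4) = -16)
(-17059 - z(-82)) - 1*(-31047) = (-17059 - 1*(-16)) - 1*(-31047) = (-17059 + 16) + 31047 = -17043 + 31047 = 14004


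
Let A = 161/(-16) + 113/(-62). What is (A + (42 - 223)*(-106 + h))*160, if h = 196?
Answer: -80857350/31 ≈ -2.6083e+6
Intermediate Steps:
A = -5895/496 (A = 161*(-1/16) + 113*(-1/62) = -161/16 - 113/62 = -5895/496 ≈ -11.885)
(A + (42 - 223)*(-106 + h))*160 = (-5895/496 + (42 - 223)*(-106 + 196))*160 = (-5895/496 - 181*90)*160 = (-5895/496 - 16290)*160 = -8085735/496*160 = -80857350/31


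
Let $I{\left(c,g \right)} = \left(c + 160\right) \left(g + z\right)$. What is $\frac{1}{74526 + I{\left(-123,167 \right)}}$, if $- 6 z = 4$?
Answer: $\frac{3}{242041} \approx 1.2395 \cdot 10^{-5}$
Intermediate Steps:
$z = - \frac{2}{3}$ ($z = \left(- \frac{1}{6}\right) 4 = - \frac{2}{3} \approx -0.66667$)
$I{\left(c,g \right)} = \left(160 + c\right) \left(- \frac{2}{3} + g\right)$ ($I{\left(c,g \right)} = \left(c + 160\right) \left(g - \frac{2}{3}\right) = \left(160 + c\right) \left(- \frac{2}{3} + g\right)$)
$\frac{1}{74526 + I{\left(-123,167 \right)}} = \frac{1}{74526 - - \frac{18463}{3}} = \frac{1}{74526 + \left(- \frac{320}{3} + 26720 + 82 - 20541\right)} = \frac{1}{74526 + \frac{18463}{3}} = \frac{1}{\frac{242041}{3}} = \frac{3}{242041}$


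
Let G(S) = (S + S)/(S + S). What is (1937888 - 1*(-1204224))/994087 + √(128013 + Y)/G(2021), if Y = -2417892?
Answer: 3142112/994087 + 3*I*√254431 ≈ 3.1608 + 1513.2*I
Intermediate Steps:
G(S) = 1 (G(S) = (2*S)/((2*S)) = (2*S)*(1/(2*S)) = 1)
(1937888 - 1*(-1204224))/994087 + √(128013 + Y)/G(2021) = (1937888 - 1*(-1204224))/994087 + √(128013 - 2417892)/1 = (1937888 + 1204224)*(1/994087) + √(-2289879)*1 = 3142112*(1/994087) + (3*I*√254431)*1 = 3142112/994087 + 3*I*√254431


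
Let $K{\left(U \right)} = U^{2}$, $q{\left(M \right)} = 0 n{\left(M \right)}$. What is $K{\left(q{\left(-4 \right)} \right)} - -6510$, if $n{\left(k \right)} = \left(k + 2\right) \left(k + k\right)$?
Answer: $6510$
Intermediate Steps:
$n{\left(k \right)} = 2 k \left(2 + k\right)$ ($n{\left(k \right)} = \left(2 + k\right) 2 k = 2 k \left(2 + k\right)$)
$q{\left(M \right)} = 0$ ($q{\left(M \right)} = 0 \cdot 2 M \left(2 + M\right) = 0$)
$K{\left(q{\left(-4 \right)} \right)} - -6510 = 0^{2} - -6510 = 0 + 6510 = 6510$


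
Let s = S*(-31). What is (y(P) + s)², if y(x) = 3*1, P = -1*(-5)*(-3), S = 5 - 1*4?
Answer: 784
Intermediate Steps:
S = 1 (S = 5 - 4 = 1)
P = -15 (P = 5*(-3) = -15)
y(x) = 3
s = -31 (s = 1*(-31) = -31)
(y(P) + s)² = (3 - 31)² = (-28)² = 784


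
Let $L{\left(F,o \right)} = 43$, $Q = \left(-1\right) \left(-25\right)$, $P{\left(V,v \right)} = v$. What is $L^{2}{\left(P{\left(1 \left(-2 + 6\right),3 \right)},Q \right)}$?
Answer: $1849$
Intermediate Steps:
$Q = 25$
$L^{2}{\left(P{\left(1 \left(-2 + 6\right),3 \right)},Q \right)} = 43^{2} = 1849$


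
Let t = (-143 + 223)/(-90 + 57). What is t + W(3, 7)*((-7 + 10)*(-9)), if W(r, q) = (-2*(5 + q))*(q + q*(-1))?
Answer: -80/33 ≈ -2.4242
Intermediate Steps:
t = -80/33 (t = 80/(-33) = 80*(-1/33) = -80/33 ≈ -2.4242)
W(r, q) = 0 (W(r, q) = (-10 - 2*q)*(q - q) = (-10 - 2*q)*0 = 0)
t + W(3, 7)*((-7 + 10)*(-9)) = -80/33 + 0*((-7 + 10)*(-9)) = -80/33 + 0*(3*(-9)) = -80/33 + 0*(-27) = -80/33 + 0 = -80/33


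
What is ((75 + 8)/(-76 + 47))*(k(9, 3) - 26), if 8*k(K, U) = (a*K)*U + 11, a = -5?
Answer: 6889/58 ≈ 118.78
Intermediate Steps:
k(K, U) = 11/8 - 5*K*U/8 (k(K, U) = ((-5*K)*U + 11)/8 = (-5*K*U + 11)/8 = (11 - 5*K*U)/8 = 11/8 - 5*K*U/8)
((75 + 8)/(-76 + 47))*(k(9, 3) - 26) = ((75 + 8)/(-76 + 47))*((11/8 - 5/8*9*3) - 26) = (83/(-29))*((11/8 - 135/8) - 26) = (83*(-1/29))*(-31/2 - 26) = -83/29*(-83/2) = 6889/58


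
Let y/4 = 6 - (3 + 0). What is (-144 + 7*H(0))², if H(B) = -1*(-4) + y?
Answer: 1024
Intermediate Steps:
y = 12 (y = 4*(6 - (3 + 0)) = 4*(6 - 1*3) = 4*(6 - 3) = 4*3 = 12)
H(B) = 16 (H(B) = -1*(-4) + 12 = 4 + 12 = 16)
(-144 + 7*H(0))² = (-144 + 7*16)² = (-144 + 112)² = (-32)² = 1024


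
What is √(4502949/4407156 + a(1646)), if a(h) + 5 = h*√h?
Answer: √(-238487411539 + 98673757770744*√1646)/244842 ≈ 258.41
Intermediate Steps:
a(h) = -5 + h^(3/2) (a(h) = -5 + h*√h = -5 + h^(3/2))
√(4502949/4407156 + a(1646)) = √(4502949/4407156 + (-5 + 1646^(3/2))) = √(4502949*(1/4407156) + (-5 + 1646*√1646)) = √(1500983/1469052 + (-5 + 1646*√1646)) = √(-5844277/1469052 + 1646*√1646)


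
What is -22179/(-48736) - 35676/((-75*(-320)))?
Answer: -6283383/6092000 ≈ -1.0314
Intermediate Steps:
-22179/(-48736) - 35676/((-75*(-320))) = -22179*(-1/48736) - 35676/24000 = 22179/48736 - 35676*1/24000 = 22179/48736 - 2973/2000 = -6283383/6092000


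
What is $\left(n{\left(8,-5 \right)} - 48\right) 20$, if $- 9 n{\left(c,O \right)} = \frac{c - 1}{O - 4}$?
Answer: $- \frac{77620}{81} \approx -958.27$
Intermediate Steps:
$n{\left(c,O \right)} = - \frac{-1 + c}{9 \left(-4 + O\right)}$ ($n{\left(c,O \right)} = - \frac{\left(c - 1\right) \frac{1}{O - 4}}{9} = - \frac{\left(-1 + c\right) \frac{1}{-4 + O}}{9} = - \frac{\frac{1}{-4 + O} \left(-1 + c\right)}{9} = - \frac{-1 + c}{9 \left(-4 + O\right)}$)
$\left(n{\left(8,-5 \right)} - 48\right) 20 = \left(\frac{1 - 8}{9 \left(-4 - 5\right)} - 48\right) 20 = \left(\frac{1 - 8}{9 \left(-9\right)} - 48\right) 20 = \left(\frac{1}{9} \left(- \frac{1}{9}\right) \left(-7\right) - 48\right) 20 = \left(\frac{7}{81} - 48\right) 20 = \left(- \frac{3881}{81}\right) 20 = - \frac{77620}{81}$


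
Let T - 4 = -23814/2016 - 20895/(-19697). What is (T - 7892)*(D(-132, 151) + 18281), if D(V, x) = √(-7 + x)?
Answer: -45536900066977/315152 ≈ -1.4449e+8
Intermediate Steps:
T = -2127805/315152 (T = 4 + (-23814/2016 - 20895/(-19697)) = 4 + (-23814*1/2016 - 20895*(-1/19697)) = 4 + (-189/16 + 20895/19697) = 4 - 3388413/315152 = -2127805/315152 ≈ -6.7517)
(T - 7892)*(D(-132, 151) + 18281) = (-2127805/315152 - 7892)*(√(-7 + 151) + 18281) = -2489307389*(√144 + 18281)/315152 = -2489307389*(12 + 18281)/315152 = -2489307389/315152*18293 = -45536900066977/315152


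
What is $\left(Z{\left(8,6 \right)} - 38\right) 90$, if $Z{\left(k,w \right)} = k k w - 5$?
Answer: $30690$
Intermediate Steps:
$Z{\left(k,w \right)} = -5 + w k^{2}$ ($Z{\left(k,w \right)} = k^{2} w - 5 = w k^{2} - 5 = -5 + w k^{2}$)
$\left(Z{\left(8,6 \right)} - 38\right) 90 = \left(\left(-5 + 6 \cdot 8^{2}\right) - 38\right) 90 = \left(\left(-5 + 6 \cdot 64\right) - 38\right) 90 = \left(\left(-5 + 384\right) - 38\right) 90 = \left(379 - 38\right) 90 = 341 \cdot 90 = 30690$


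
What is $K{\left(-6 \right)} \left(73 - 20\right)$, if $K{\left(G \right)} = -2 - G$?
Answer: $212$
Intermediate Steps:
$K{\left(-6 \right)} \left(73 - 20\right) = \left(-2 - -6\right) \left(73 - 20\right) = \left(-2 + 6\right) 53 = 4 \cdot 53 = 212$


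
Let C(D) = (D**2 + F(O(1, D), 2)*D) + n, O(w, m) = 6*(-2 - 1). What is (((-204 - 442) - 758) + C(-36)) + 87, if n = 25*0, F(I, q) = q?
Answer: -93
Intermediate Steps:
O(w, m) = -18 (O(w, m) = 6*(-3) = -18)
n = 0
C(D) = D**2 + 2*D (C(D) = (D**2 + 2*D) + 0 = D**2 + 2*D)
(((-204 - 442) - 758) + C(-36)) + 87 = (((-204 - 442) - 758) - 36*(2 - 36)) + 87 = ((-646 - 758) - 36*(-34)) + 87 = (-1404 + 1224) + 87 = -180 + 87 = -93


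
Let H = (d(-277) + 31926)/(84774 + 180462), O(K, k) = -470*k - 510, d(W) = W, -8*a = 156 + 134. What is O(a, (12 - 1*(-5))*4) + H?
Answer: -8612181271/265236 ≈ -32470.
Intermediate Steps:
a = -145/4 (a = -(156 + 134)/8 = -1/8*290 = -145/4 ≈ -36.250)
O(K, k) = -510 - 470*k
H = 31649/265236 (H = (-277 + 31926)/(84774 + 180462) = 31649/265236 ≈ 0.11932)
O(a, (12 - 1*(-5))*4) + H = (-510 - 470*(12 - 1*(-5))*4) + 31649/265236 = (-510 - 470*(12 + 5)*4) + 31649/265236 = (-510 - 7990*4) + 31649/265236 = (-510 - 470*68) + 31649/265236 = (-510 - 31960) + 31649/265236 = -32470 + 31649/265236 = -8612181271/265236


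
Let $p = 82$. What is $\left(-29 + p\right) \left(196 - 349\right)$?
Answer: $-8109$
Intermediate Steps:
$\left(-29 + p\right) \left(196 - 349\right) = \left(-29 + 82\right) \left(196 - 349\right) = 53 \left(-153\right) = -8109$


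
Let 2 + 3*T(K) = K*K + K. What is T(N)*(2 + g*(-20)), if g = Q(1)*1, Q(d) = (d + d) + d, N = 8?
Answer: -4060/3 ≈ -1353.3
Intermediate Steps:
Q(d) = 3*d (Q(d) = 2*d + d = 3*d)
g = 3 (g = (3*1)*1 = 3*1 = 3)
T(K) = -⅔ + K/3 + K²/3 (T(K) = -⅔ + (K*K + K)/3 = -⅔ + (K² + K)/3 = -⅔ + (K + K²)/3 = -⅔ + (K/3 + K²/3) = -⅔ + K/3 + K²/3)
T(N)*(2 + g*(-20)) = (-⅔ + (⅓)*8 + (⅓)*8²)*(2 + 3*(-20)) = (-⅔ + 8/3 + (⅓)*64)*(2 - 60) = (-⅔ + 8/3 + 64/3)*(-58) = (70/3)*(-58) = -4060/3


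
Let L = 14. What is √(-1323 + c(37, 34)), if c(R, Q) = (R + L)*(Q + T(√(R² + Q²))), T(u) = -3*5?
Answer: I*√354 ≈ 18.815*I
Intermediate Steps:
T(u) = -15
c(R, Q) = (-15 + Q)*(14 + R) (c(R, Q) = (R + 14)*(Q - 15) = (14 + R)*(-15 + Q) = (-15 + Q)*(14 + R))
√(-1323 + c(37, 34)) = √(-1323 + (-210 - 15*37 + 14*34 + 34*37)) = √(-1323 + (-210 - 555 + 476 + 1258)) = √(-1323 + 969) = √(-354) = I*√354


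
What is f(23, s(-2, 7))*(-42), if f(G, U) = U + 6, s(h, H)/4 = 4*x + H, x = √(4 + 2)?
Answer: -1428 - 672*√6 ≈ -3074.1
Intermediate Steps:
x = √6 ≈ 2.4495
s(h, H) = 4*H + 16*√6 (s(h, H) = 4*(4*√6 + H) = 4*(H + 4*√6) = 4*H + 16*√6)
f(G, U) = 6 + U
f(23, s(-2, 7))*(-42) = (6 + (4*7 + 16*√6))*(-42) = (6 + (28 + 16*√6))*(-42) = (34 + 16*√6)*(-42) = -1428 - 672*√6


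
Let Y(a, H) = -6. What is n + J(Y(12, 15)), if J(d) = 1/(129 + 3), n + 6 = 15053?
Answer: 1986205/132 ≈ 15047.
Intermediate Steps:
n = 15047 (n = -6 + 15053 = 15047)
J(d) = 1/132
n + J(Y(12, 15)) = 15047 + 1/132 = 1986205/132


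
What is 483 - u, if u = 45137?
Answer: -44654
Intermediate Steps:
483 - u = 483 - 1*45137 = 483 - 45137 = -44654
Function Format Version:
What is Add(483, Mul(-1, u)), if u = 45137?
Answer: -44654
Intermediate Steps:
Add(483, Mul(-1, u)) = Add(483, Mul(-1, 45137)) = Add(483, -45137) = -44654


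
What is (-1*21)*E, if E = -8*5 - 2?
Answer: 882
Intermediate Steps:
E = -42 (E = -40 - 2 = -42)
(-1*21)*E = -1*21*(-42) = -21*(-42) = 882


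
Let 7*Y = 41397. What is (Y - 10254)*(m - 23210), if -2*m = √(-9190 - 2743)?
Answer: 705143010/7 + 30381*I*√11933/14 ≈ 1.0073e+8 + 2.3705e+5*I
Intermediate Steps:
Y = 41397/7 (Y = (⅐)*41397 = 41397/7 ≈ 5913.9)
m = -I*√11933/2 (m = -√(-9190 - 2743)/2 = -I*√11933/2 ≈ -54.619*I)
(Y - 10254)*(m - 23210) = (41397/7 - 10254)*(-I*√11933/2 - 23210) = -30381*(-23210 - I*√11933/2)/7 = 705143010/7 + 30381*I*√11933/14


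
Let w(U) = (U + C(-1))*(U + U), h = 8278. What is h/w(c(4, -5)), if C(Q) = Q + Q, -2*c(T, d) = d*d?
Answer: 16556/725 ≈ 22.836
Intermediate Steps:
c(T, d) = -d**2/2 (c(T, d) = -d*d/2 = -d**2/2)
C(Q) = 2*Q
w(U) = 2*U*(-2 + U) (w(U) = (U + 2*(-1))*(U + U) = (U - 2)*(2*U) = (-2 + U)*(2*U) = 2*U*(-2 + U))
h/w(c(4, -5)) = 8278/((2*(-1/2*(-5)**2)*(-2 - 1/2*(-5)**2))) = 8278/((2*(-1/2*25)*(-2 - 1/2*25))) = 8278/((2*(-25/2)*(-2 - 25/2))) = 8278/((2*(-25/2)*(-29/2))) = 8278/(725/2) = 8278*(2/725) = 16556/725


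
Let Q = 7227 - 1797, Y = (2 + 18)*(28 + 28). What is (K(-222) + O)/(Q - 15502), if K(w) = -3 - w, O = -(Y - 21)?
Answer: 110/1259 ≈ 0.087371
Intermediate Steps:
Y = 1120 (Y = 20*56 = 1120)
Q = 5430
O = -1099 (O = -(1120 - 21) = -1*1099 = -1099)
(K(-222) + O)/(Q - 15502) = ((-3 - 1*(-222)) - 1099)/(5430 - 15502) = ((-3 + 222) - 1099)/(-10072) = (219 - 1099)*(-1/10072) = -880*(-1/10072) = 110/1259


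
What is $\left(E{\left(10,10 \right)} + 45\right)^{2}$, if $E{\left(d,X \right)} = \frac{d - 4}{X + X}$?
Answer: $\frac{205209}{100} \approx 2052.1$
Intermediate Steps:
$E{\left(d,X \right)} = \frac{-4 + d}{2 X}$
$\left(E{\left(10,10 \right)} + 45\right)^{2} = \left(\frac{-4 + 10}{2 \cdot 10} + 45\right)^{2} = \left(\frac{1}{2} \cdot \frac{1}{10} \cdot 6 + 45\right)^{2} = \left(\frac{3}{10} + 45\right)^{2} = \left(\frac{453}{10}\right)^{2} = \frac{205209}{100}$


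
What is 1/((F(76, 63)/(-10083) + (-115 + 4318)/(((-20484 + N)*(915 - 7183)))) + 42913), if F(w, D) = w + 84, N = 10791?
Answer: 7562962532/324549291647605 ≈ 2.3303e-5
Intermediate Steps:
F(w, D) = 84 + w
1/((F(76, 63)/(-10083) + (-115 + 4318)/(((-20484 + N)*(915 - 7183)))) + 42913) = 1/(((84 + 76)/(-10083) + (-115 + 4318)/(((-20484 + 10791)*(915 - 7183)))) + 42913) = 1/((160*(-1/10083) + 4203/((-9693*(-6268)))) + 42913) = 1/((-160/10083 + 4203/60755724) + 42913) = 1/((-160/10083 + 4203*(1/60755724)) + 42913) = 1/((-160/10083 + 467/6750636) + 42913) = 1/(-119488111/7562962532 + 42913) = 1/(324549291647605/7562962532) = 7562962532/324549291647605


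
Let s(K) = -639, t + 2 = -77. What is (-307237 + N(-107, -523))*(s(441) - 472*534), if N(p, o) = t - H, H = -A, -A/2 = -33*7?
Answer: 77538016698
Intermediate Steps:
t = -79 (t = -2 - 77 = -79)
A = 462 (A = -(-66)*7 = -2*(-231) = 462)
H = -462 (H = -1*462 = -462)
N(p, o) = 383 (N(p, o) = -79 - 1*(-462) = -79 + 462 = 383)
(-307237 + N(-107, -523))*(s(441) - 472*534) = (-307237 + 383)*(-639 - 472*534) = -306854*(-639 - 252048) = -306854*(-252687) = 77538016698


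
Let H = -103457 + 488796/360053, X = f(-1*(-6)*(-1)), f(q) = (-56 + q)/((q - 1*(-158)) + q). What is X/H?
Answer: 11161643/2719214553025 ≈ 4.1047e-6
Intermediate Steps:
f(q) = (-56 + q)/(158 + 2*q) (f(q) = (-56 + q)/((q + 158) + q) = (-56 + q)/((158 + q) + q) = (-56 + q)/(158 + 2*q))
X = -31/73 (X = (-56 - 1*(-6)*(-1))/(2*(79 - 1*(-6)*(-1))) = (-56 + 6*(-1))/(2*(79 + 6*(-1))) = (-56 - 6)/(2*(79 - 6)) = (½)*(-62)/73 = (½)*(1/73)*(-62) = -31/73 ≈ -0.42466)
H = -37249514425/360053 (H = -103457 + 488796*(1/360053) = -103457 + 488796/360053 = -37249514425/360053 ≈ -1.0346e+5)
X/H = -31/(73*(-37249514425/360053)) = -31/73*(-360053/37249514425) = 11161643/2719214553025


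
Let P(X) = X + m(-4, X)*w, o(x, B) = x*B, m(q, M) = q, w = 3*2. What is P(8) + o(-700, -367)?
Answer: 256884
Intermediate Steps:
w = 6
o(x, B) = B*x
P(X) = -24 + X (P(X) = X - 4*6 = X - 24 = -24 + X)
P(8) + o(-700, -367) = (-24 + 8) - 367*(-700) = -16 + 256900 = 256884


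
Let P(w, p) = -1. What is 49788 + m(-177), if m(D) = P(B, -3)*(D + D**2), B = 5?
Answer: 18636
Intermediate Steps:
m(D) = -D - D**2 (m(D) = -(D + D**2) = -D - D**2)
49788 + m(-177) = 49788 - 1*(-177)*(1 - 177) = 49788 - 1*(-177)*(-176) = 49788 - 31152 = 18636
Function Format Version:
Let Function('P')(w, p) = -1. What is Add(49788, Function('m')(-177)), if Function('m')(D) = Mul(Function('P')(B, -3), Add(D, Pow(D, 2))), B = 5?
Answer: 18636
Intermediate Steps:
Function('m')(D) = Add(Mul(-1, D), Mul(-1, Pow(D, 2))) (Function('m')(D) = Mul(-1, Add(D, Pow(D, 2))) = Add(Mul(-1, D), Mul(-1, Pow(D, 2))))
Add(49788, Function('m')(-177)) = Add(49788, Mul(-1, -177, Add(1, -177))) = Add(49788, Mul(-1, -177, -176)) = Add(49788, -31152) = 18636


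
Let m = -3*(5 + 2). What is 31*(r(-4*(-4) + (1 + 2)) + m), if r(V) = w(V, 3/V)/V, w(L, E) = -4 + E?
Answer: -237274/361 ≈ -657.27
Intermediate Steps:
m = -21 (m = -3*7 = -21)
r(V) = (-4 + 3/V)/V
31*(r(-4*(-4) + (1 + 2)) + m) = 31*((3 - 4*(-4*(-4) + (1 + 2)))/(-4*(-4) + (1 + 2))² - 21) = 31*((3 - 4*(16 + 3))/(16 + 3)² - 21) = 31*((3 - 4*19)/19² - 21) = 31*((3 - 76)/361 - 21) = 31*((1/361)*(-73) - 21) = 31*(-73/361 - 21) = 31*(-7654/361) = -237274/361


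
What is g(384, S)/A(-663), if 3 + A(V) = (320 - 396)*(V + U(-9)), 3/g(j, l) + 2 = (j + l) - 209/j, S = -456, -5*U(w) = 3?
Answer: -128/160397325 ≈ -7.9802e-7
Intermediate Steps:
U(w) = -⅗ (U(w) = -⅕*3 = -⅗)
g(j, l) = 3/(-2 + j + l - 209/j) (g(j, l) = 3/(-2 + ((j + l) - 209/j)) = 3/(-2 + (j + l - 209/j)) = 3/(-2 + j + l - 209/j))
A(V) = 213/5 - 76*V (A(V) = -3 + (320 - 396)*(V - ⅗) = -3 - 76*(-⅗ + V) = -3 + (228/5 - 76*V) = 213/5 - 76*V)
g(384, S)/A(-663) = (3*384/(-209 + 384² - 2*384 + 384*(-456)))/(213/5 - 76*(-663)) = (3*384/(-209 + 147456 - 768 - 175104))/(213/5 + 50388) = (3*384/(-28625))/(252153/5) = (3*384*(-1/28625))*(5/252153) = -1152/28625*5/252153 = -128/160397325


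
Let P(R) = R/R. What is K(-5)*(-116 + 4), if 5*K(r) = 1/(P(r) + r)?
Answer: 28/5 ≈ 5.6000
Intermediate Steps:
P(R) = 1
K(r) = 1/(5*(1 + r))
K(-5)*(-116 + 4) = (1/(5*(1 - 5)))*(-116 + 4) = ((⅕)/(-4))*(-112) = ((⅕)*(-¼))*(-112) = -1/20*(-112) = 28/5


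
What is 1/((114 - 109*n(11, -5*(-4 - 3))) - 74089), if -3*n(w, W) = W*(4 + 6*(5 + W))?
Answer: 3/708935 ≈ 4.2317e-6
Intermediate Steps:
n(w, W) = -W*(34 + 6*W)/3 (n(w, W) = -W*(4 + 6*(5 + W))/3 = -W*(4 + (30 + 6*W))/3 = -W*(34 + 6*W)/3)
1/((114 - 109*n(11, -5*(-4 - 3))) - 74089) = 1/((114 - (-218)*(-5*(-4 - 3))*(17 + 3*(-5*(-4 - 3)))/3) - 74089) = 1/((114 - (-218)*(-5*(-7))*(17 + 3*(-5*(-7)))/3) - 74089) = 1/((114 - (-218)*35*(17 + 3*35)/3) - 74089) = 1/((114 - (-218)*35*(17 + 105)/3) - 74089) = 1/((114 - (-218)*35*122/3) - 74089) = 1/((114 - 109*(-8540/3)) - 74089) = 1/((114 + 930860/3) - 74089) = 1/(931202/3 - 74089) = 1/(708935/3) = 3/708935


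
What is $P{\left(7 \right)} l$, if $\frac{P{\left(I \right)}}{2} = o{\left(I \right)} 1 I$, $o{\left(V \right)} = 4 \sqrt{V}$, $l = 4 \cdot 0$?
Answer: $0$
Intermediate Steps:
$l = 0$
$P{\left(I \right)} = 8 I^{\frac{3}{2}}$ ($P{\left(I \right)} = 2 \cdot 4 \sqrt{I} 1 I = 2 \cdot 4 \sqrt{I} I = 2 \cdot 4 I^{\frac{3}{2}} = 8 I^{\frac{3}{2}}$)
$P{\left(7 \right)} l = 8 \cdot 7^{\frac{3}{2}} \cdot 0 = 8 \cdot 7 \sqrt{7} \cdot 0 = 56 \sqrt{7} \cdot 0 = 0$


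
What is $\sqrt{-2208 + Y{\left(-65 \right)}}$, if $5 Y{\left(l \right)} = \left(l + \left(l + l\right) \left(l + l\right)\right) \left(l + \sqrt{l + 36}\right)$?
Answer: $\sqrt{-221063 + 3367 i \sqrt{29}} \approx 19.266 + 470.57 i$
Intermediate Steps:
$Y{\left(l \right)} = \frac{\left(l + \sqrt{36 + l}\right) \left(l + 4 l^{2}\right)}{5}$ ($Y{\left(l \right)} = \frac{\left(l + \left(l + l\right) \left(l + l\right)\right) \left(l + \sqrt{l + 36}\right)}{5} = \frac{\left(l + 2 l 2 l\right) \left(l + \sqrt{36 + l}\right)}{5} = \frac{\left(l + 4 l^{2}\right) \left(l + \sqrt{36 + l}\right)}{5} = \frac{\left(l + \sqrt{36 + l}\right) \left(l + 4 l^{2}\right)}{5}$)
$\sqrt{-2208 + Y{\left(-65 \right)}} = \sqrt{-2208 + \frac{1}{5} \left(-65\right) \left(-65 + \sqrt{36 - 65} + 4 \left(-65\right)^{2} + 4 \left(-65\right) \sqrt{36 - 65}\right)} = \sqrt{-2208 + \frac{1}{5} \left(-65\right) \left(-65 + \sqrt{-29} + 4 \cdot 4225 + 4 \left(-65\right) \sqrt{-29}\right)} = \sqrt{-2208 + \frac{1}{5} \left(-65\right) \left(-65 + i \sqrt{29} + 16900 + 4 \left(-65\right) i \sqrt{29}\right)} = \sqrt{-2208 + \frac{1}{5} \left(-65\right) \left(-65 + i \sqrt{29} + 16900 - 260 i \sqrt{29}\right)} = \sqrt{-2208 + \frac{1}{5} \left(-65\right) \left(16835 - 259 i \sqrt{29}\right)} = \sqrt{-2208 - \left(218855 - 3367 i \sqrt{29}\right)} = \sqrt{-221063 + 3367 i \sqrt{29}}$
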